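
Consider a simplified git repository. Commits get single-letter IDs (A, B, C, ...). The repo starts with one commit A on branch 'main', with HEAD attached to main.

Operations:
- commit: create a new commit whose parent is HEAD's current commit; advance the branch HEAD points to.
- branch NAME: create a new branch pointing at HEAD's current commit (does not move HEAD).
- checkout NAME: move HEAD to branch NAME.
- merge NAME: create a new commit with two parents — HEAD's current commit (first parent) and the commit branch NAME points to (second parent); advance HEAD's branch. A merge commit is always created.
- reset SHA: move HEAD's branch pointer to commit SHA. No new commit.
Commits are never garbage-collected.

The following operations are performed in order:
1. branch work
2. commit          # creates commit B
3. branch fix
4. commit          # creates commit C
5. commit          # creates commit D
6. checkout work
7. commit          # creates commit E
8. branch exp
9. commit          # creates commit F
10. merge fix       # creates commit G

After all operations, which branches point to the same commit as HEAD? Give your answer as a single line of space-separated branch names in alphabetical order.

After op 1 (branch): HEAD=main@A [main=A work=A]
After op 2 (commit): HEAD=main@B [main=B work=A]
After op 3 (branch): HEAD=main@B [fix=B main=B work=A]
After op 4 (commit): HEAD=main@C [fix=B main=C work=A]
After op 5 (commit): HEAD=main@D [fix=B main=D work=A]
After op 6 (checkout): HEAD=work@A [fix=B main=D work=A]
After op 7 (commit): HEAD=work@E [fix=B main=D work=E]
After op 8 (branch): HEAD=work@E [exp=E fix=B main=D work=E]
After op 9 (commit): HEAD=work@F [exp=E fix=B main=D work=F]
After op 10 (merge): HEAD=work@G [exp=E fix=B main=D work=G]

Answer: work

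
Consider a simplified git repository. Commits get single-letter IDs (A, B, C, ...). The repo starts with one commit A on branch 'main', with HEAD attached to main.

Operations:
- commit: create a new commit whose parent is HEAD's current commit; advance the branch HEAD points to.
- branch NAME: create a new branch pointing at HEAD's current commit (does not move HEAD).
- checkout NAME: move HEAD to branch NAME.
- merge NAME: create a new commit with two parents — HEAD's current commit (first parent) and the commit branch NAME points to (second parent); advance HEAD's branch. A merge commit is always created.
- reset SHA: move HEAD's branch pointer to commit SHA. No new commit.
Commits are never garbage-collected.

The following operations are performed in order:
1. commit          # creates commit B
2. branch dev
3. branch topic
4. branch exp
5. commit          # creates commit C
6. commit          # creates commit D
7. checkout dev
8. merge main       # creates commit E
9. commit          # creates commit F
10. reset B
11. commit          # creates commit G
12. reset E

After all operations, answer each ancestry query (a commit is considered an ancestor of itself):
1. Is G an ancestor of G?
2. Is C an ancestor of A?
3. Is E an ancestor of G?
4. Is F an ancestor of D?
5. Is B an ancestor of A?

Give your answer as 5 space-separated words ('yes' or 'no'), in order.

After op 1 (commit): HEAD=main@B [main=B]
After op 2 (branch): HEAD=main@B [dev=B main=B]
After op 3 (branch): HEAD=main@B [dev=B main=B topic=B]
After op 4 (branch): HEAD=main@B [dev=B exp=B main=B topic=B]
After op 5 (commit): HEAD=main@C [dev=B exp=B main=C topic=B]
After op 6 (commit): HEAD=main@D [dev=B exp=B main=D topic=B]
After op 7 (checkout): HEAD=dev@B [dev=B exp=B main=D topic=B]
After op 8 (merge): HEAD=dev@E [dev=E exp=B main=D topic=B]
After op 9 (commit): HEAD=dev@F [dev=F exp=B main=D topic=B]
After op 10 (reset): HEAD=dev@B [dev=B exp=B main=D topic=B]
After op 11 (commit): HEAD=dev@G [dev=G exp=B main=D topic=B]
After op 12 (reset): HEAD=dev@E [dev=E exp=B main=D topic=B]
ancestors(G) = {A,B,G}; G in? yes
ancestors(A) = {A}; C in? no
ancestors(G) = {A,B,G}; E in? no
ancestors(D) = {A,B,C,D}; F in? no
ancestors(A) = {A}; B in? no

Answer: yes no no no no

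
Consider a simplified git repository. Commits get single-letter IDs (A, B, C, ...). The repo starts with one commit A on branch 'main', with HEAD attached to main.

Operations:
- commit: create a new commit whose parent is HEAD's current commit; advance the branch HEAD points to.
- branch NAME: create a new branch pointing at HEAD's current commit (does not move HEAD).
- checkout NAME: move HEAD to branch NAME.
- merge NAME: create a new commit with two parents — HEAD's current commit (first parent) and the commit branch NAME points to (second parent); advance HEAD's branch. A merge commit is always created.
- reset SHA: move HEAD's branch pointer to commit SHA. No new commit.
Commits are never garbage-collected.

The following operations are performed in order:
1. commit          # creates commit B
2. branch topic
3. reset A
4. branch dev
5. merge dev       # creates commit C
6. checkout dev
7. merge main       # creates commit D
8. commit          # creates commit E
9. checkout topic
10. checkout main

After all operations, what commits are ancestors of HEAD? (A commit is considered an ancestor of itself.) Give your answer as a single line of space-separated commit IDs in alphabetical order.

Answer: A C

Derivation:
After op 1 (commit): HEAD=main@B [main=B]
After op 2 (branch): HEAD=main@B [main=B topic=B]
After op 3 (reset): HEAD=main@A [main=A topic=B]
After op 4 (branch): HEAD=main@A [dev=A main=A topic=B]
After op 5 (merge): HEAD=main@C [dev=A main=C topic=B]
After op 6 (checkout): HEAD=dev@A [dev=A main=C topic=B]
After op 7 (merge): HEAD=dev@D [dev=D main=C topic=B]
After op 8 (commit): HEAD=dev@E [dev=E main=C topic=B]
After op 9 (checkout): HEAD=topic@B [dev=E main=C topic=B]
After op 10 (checkout): HEAD=main@C [dev=E main=C topic=B]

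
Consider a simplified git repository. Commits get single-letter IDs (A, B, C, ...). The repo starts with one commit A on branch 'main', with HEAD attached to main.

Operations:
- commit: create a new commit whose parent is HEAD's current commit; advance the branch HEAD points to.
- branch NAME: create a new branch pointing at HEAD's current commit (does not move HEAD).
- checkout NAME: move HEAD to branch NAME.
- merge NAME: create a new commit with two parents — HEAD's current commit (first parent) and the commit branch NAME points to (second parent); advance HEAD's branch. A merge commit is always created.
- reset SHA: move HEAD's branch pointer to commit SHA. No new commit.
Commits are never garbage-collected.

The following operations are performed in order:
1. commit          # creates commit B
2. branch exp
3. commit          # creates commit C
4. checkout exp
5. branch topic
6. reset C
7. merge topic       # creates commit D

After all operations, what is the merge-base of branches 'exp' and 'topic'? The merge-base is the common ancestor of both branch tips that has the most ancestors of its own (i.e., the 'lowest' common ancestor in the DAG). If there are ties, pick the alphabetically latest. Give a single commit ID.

After op 1 (commit): HEAD=main@B [main=B]
After op 2 (branch): HEAD=main@B [exp=B main=B]
After op 3 (commit): HEAD=main@C [exp=B main=C]
After op 4 (checkout): HEAD=exp@B [exp=B main=C]
After op 5 (branch): HEAD=exp@B [exp=B main=C topic=B]
After op 6 (reset): HEAD=exp@C [exp=C main=C topic=B]
After op 7 (merge): HEAD=exp@D [exp=D main=C topic=B]
ancestors(exp=D): ['A', 'B', 'C', 'D']
ancestors(topic=B): ['A', 'B']
common: ['A', 'B']

Answer: B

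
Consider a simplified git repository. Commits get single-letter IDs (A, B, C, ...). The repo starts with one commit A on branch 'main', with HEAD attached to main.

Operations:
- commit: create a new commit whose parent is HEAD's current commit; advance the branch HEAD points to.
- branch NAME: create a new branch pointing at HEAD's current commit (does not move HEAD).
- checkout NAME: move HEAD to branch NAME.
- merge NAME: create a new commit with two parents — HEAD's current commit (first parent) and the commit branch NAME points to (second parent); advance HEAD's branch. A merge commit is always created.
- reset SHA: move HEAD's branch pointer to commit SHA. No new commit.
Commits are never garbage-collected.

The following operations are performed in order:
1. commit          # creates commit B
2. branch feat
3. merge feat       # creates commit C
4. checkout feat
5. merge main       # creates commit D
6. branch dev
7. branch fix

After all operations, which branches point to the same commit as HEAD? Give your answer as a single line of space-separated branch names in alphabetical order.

Answer: dev feat fix

Derivation:
After op 1 (commit): HEAD=main@B [main=B]
After op 2 (branch): HEAD=main@B [feat=B main=B]
After op 3 (merge): HEAD=main@C [feat=B main=C]
After op 4 (checkout): HEAD=feat@B [feat=B main=C]
After op 5 (merge): HEAD=feat@D [feat=D main=C]
After op 6 (branch): HEAD=feat@D [dev=D feat=D main=C]
After op 7 (branch): HEAD=feat@D [dev=D feat=D fix=D main=C]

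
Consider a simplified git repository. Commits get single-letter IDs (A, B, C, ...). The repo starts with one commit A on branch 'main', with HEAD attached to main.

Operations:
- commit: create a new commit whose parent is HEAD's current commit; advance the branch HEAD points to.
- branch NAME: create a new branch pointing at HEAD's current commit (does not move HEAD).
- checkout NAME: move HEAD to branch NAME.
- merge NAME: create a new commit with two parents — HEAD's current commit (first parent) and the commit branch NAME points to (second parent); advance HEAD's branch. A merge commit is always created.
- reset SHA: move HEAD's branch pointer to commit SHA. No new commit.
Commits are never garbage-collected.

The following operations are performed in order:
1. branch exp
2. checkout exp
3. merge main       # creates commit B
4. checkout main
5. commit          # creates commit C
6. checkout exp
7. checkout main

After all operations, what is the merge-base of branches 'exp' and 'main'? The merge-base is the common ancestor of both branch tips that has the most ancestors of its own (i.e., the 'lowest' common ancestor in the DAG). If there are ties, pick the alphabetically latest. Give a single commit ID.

After op 1 (branch): HEAD=main@A [exp=A main=A]
After op 2 (checkout): HEAD=exp@A [exp=A main=A]
After op 3 (merge): HEAD=exp@B [exp=B main=A]
After op 4 (checkout): HEAD=main@A [exp=B main=A]
After op 5 (commit): HEAD=main@C [exp=B main=C]
After op 6 (checkout): HEAD=exp@B [exp=B main=C]
After op 7 (checkout): HEAD=main@C [exp=B main=C]
ancestors(exp=B): ['A', 'B']
ancestors(main=C): ['A', 'C']
common: ['A']

Answer: A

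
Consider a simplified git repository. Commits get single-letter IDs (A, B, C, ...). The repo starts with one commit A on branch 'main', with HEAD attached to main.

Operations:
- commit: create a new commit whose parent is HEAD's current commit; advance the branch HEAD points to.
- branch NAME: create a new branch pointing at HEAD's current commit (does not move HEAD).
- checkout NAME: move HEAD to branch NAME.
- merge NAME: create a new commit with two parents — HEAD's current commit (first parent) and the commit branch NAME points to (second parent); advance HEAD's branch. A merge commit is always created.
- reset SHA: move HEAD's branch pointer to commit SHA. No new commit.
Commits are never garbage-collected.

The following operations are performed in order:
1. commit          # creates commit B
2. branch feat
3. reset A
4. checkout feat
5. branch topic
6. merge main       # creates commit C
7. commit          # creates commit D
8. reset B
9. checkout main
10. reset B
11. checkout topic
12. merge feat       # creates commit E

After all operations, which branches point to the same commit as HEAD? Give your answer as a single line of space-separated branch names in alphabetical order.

Answer: topic

Derivation:
After op 1 (commit): HEAD=main@B [main=B]
After op 2 (branch): HEAD=main@B [feat=B main=B]
After op 3 (reset): HEAD=main@A [feat=B main=A]
After op 4 (checkout): HEAD=feat@B [feat=B main=A]
After op 5 (branch): HEAD=feat@B [feat=B main=A topic=B]
After op 6 (merge): HEAD=feat@C [feat=C main=A topic=B]
After op 7 (commit): HEAD=feat@D [feat=D main=A topic=B]
After op 8 (reset): HEAD=feat@B [feat=B main=A topic=B]
After op 9 (checkout): HEAD=main@A [feat=B main=A topic=B]
After op 10 (reset): HEAD=main@B [feat=B main=B topic=B]
After op 11 (checkout): HEAD=topic@B [feat=B main=B topic=B]
After op 12 (merge): HEAD=topic@E [feat=B main=B topic=E]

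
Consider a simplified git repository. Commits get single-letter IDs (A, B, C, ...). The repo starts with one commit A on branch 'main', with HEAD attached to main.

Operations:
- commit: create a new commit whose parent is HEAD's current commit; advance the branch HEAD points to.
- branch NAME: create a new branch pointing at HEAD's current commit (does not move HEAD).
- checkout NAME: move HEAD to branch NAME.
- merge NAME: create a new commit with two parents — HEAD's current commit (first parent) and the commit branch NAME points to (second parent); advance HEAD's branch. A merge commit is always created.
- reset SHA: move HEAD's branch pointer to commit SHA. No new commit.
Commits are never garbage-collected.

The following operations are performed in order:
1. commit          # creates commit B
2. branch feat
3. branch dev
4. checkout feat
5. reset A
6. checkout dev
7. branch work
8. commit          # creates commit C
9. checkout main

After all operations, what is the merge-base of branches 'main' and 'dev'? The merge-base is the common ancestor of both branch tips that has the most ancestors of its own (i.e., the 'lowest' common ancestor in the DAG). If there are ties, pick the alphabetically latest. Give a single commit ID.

After op 1 (commit): HEAD=main@B [main=B]
After op 2 (branch): HEAD=main@B [feat=B main=B]
After op 3 (branch): HEAD=main@B [dev=B feat=B main=B]
After op 4 (checkout): HEAD=feat@B [dev=B feat=B main=B]
After op 5 (reset): HEAD=feat@A [dev=B feat=A main=B]
After op 6 (checkout): HEAD=dev@B [dev=B feat=A main=B]
After op 7 (branch): HEAD=dev@B [dev=B feat=A main=B work=B]
After op 8 (commit): HEAD=dev@C [dev=C feat=A main=B work=B]
After op 9 (checkout): HEAD=main@B [dev=C feat=A main=B work=B]
ancestors(main=B): ['A', 'B']
ancestors(dev=C): ['A', 'B', 'C']
common: ['A', 'B']

Answer: B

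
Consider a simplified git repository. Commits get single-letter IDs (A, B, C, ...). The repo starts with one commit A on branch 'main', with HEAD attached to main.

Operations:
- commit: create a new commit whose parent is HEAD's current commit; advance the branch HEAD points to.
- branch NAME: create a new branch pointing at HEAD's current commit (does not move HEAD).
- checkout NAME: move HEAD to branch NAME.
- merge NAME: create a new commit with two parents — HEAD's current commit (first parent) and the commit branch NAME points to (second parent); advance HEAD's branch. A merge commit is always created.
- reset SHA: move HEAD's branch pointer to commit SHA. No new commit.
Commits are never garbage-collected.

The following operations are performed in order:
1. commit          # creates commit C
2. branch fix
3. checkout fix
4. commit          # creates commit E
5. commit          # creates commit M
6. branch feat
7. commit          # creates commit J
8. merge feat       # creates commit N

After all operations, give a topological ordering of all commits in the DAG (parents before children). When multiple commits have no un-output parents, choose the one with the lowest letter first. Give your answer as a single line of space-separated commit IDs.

Answer: A C E M J N

Derivation:
After op 1 (commit): HEAD=main@C [main=C]
After op 2 (branch): HEAD=main@C [fix=C main=C]
After op 3 (checkout): HEAD=fix@C [fix=C main=C]
After op 4 (commit): HEAD=fix@E [fix=E main=C]
After op 5 (commit): HEAD=fix@M [fix=M main=C]
After op 6 (branch): HEAD=fix@M [feat=M fix=M main=C]
After op 7 (commit): HEAD=fix@J [feat=M fix=J main=C]
After op 8 (merge): HEAD=fix@N [feat=M fix=N main=C]
commit A: parents=[]
commit C: parents=['A']
commit E: parents=['C']
commit J: parents=['M']
commit M: parents=['E']
commit N: parents=['J', 'M']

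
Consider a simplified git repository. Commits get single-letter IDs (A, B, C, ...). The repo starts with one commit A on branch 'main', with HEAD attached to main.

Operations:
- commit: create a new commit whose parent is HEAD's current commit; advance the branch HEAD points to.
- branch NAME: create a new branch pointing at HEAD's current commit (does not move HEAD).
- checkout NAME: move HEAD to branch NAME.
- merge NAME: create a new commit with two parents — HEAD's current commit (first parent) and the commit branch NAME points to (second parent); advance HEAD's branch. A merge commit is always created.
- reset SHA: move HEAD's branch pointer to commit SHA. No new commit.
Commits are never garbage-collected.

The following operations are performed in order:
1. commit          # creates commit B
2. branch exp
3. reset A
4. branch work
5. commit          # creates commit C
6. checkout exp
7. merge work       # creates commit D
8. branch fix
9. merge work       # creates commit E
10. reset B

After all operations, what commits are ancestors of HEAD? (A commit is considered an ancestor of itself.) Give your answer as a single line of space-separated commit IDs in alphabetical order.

Answer: A B

Derivation:
After op 1 (commit): HEAD=main@B [main=B]
After op 2 (branch): HEAD=main@B [exp=B main=B]
After op 3 (reset): HEAD=main@A [exp=B main=A]
After op 4 (branch): HEAD=main@A [exp=B main=A work=A]
After op 5 (commit): HEAD=main@C [exp=B main=C work=A]
After op 6 (checkout): HEAD=exp@B [exp=B main=C work=A]
After op 7 (merge): HEAD=exp@D [exp=D main=C work=A]
After op 8 (branch): HEAD=exp@D [exp=D fix=D main=C work=A]
After op 9 (merge): HEAD=exp@E [exp=E fix=D main=C work=A]
After op 10 (reset): HEAD=exp@B [exp=B fix=D main=C work=A]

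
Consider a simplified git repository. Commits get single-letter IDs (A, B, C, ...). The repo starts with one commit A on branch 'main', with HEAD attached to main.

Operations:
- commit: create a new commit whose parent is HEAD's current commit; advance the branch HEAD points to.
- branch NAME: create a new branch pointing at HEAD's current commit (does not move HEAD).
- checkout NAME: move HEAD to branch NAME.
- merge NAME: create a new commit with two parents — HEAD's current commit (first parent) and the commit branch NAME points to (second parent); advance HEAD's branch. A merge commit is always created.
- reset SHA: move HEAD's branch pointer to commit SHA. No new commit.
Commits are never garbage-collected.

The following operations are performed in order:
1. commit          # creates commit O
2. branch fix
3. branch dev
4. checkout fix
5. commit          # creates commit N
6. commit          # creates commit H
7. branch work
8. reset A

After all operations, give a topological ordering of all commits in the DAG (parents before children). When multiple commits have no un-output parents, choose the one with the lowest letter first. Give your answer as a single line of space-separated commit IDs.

Answer: A O N H

Derivation:
After op 1 (commit): HEAD=main@O [main=O]
After op 2 (branch): HEAD=main@O [fix=O main=O]
After op 3 (branch): HEAD=main@O [dev=O fix=O main=O]
After op 4 (checkout): HEAD=fix@O [dev=O fix=O main=O]
After op 5 (commit): HEAD=fix@N [dev=O fix=N main=O]
After op 6 (commit): HEAD=fix@H [dev=O fix=H main=O]
After op 7 (branch): HEAD=fix@H [dev=O fix=H main=O work=H]
After op 8 (reset): HEAD=fix@A [dev=O fix=A main=O work=H]
commit A: parents=[]
commit H: parents=['N']
commit N: parents=['O']
commit O: parents=['A']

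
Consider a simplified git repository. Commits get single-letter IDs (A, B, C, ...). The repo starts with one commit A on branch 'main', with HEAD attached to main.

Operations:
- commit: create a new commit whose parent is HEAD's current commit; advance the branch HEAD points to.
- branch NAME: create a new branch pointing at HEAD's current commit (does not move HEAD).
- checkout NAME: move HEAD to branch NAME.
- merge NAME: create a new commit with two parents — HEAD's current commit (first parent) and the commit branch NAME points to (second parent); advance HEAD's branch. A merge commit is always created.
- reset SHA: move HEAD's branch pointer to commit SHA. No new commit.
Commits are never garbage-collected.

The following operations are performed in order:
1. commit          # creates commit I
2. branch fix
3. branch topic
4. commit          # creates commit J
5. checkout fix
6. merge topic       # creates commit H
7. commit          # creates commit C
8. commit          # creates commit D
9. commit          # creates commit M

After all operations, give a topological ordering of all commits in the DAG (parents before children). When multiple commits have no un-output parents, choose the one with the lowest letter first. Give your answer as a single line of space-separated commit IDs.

Answer: A I H C D J M

Derivation:
After op 1 (commit): HEAD=main@I [main=I]
After op 2 (branch): HEAD=main@I [fix=I main=I]
After op 3 (branch): HEAD=main@I [fix=I main=I topic=I]
After op 4 (commit): HEAD=main@J [fix=I main=J topic=I]
After op 5 (checkout): HEAD=fix@I [fix=I main=J topic=I]
After op 6 (merge): HEAD=fix@H [fix=H main=J topic=I]
After op 7 (commit): HEAD=fix@C [fix=C main=J topic=I]
After op 8 (commit): HEAD=fix@D [fix=D main=J topic=I]
After op 9 (commit): HEAD=fix@M [fix=M main=J topic=I]
commit A: parents=[]
commit C: parents=['H']
commit D: parents=['C']
commit H: parents=['I', 'I']
commit I: parents=['A']
commit J: parents=['I']
commit M: parents=['D']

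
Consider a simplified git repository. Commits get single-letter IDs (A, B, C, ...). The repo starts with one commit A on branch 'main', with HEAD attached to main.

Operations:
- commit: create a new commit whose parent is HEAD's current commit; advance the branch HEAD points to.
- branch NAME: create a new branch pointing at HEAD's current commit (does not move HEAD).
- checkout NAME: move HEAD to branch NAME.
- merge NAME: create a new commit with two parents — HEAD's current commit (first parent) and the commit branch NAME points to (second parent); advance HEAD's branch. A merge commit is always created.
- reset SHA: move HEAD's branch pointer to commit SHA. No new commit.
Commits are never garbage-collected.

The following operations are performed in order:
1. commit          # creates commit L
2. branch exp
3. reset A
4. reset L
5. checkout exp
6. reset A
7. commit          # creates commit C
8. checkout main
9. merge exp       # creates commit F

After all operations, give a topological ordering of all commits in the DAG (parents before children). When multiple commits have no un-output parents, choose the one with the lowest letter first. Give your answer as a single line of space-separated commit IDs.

After op 1 (commit): HEAD=main@L [main=L]
After op 2 (branch): HEAD=main@L [exp=L main=L]
After op 3 (reset): HEAD=main@A [exp=L main=A]
After op 4 (reset): HEAD=main@L [exp=L main=L]
After op 5 (checkout): HEAD=exp@L [exp=L main=L]
After op 6 (reset): HEAD=exp@A [exp=A main=L]
After op 7 (commit): HEAD=exp@C [exp=C main=L]
After op 8 (checkout): HEAD=main@L [exp=C main=L]
After op 9 (merge): HEAD=main@F [exp=C main=F]
commit A: parents=[]
commit C: parents=['A']
commit F: parents=['L', 'C']
commit L: parents=['A']

Answer: A C L F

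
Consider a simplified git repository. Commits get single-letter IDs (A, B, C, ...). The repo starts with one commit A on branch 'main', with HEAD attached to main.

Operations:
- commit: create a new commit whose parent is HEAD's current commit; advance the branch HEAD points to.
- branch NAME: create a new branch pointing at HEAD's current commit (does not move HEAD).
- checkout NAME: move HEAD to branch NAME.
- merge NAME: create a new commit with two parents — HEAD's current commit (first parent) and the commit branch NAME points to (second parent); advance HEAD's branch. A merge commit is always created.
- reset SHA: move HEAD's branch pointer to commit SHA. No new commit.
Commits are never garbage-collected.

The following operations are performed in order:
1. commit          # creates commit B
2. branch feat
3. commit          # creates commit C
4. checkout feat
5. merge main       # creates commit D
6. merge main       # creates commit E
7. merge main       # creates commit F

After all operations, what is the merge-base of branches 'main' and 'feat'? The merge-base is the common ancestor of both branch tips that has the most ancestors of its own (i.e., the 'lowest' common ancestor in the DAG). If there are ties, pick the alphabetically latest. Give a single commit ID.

Answer: C

Derivation:
After op 1 (commit): HEAD=main@B [main=B]
After op 2 (branch): HEAD=main@B [feat=B main=B]
After op 3 (commit): HEAD=main@C [feat=B main=C]
After op 4 (checkout): HEAD=feat@B [feat=B main=C]
After op 5 (merge): HEAD=feat@D [feat=D main=C]
After op 6 (merge): HEAD=feat@E [feat=E main=C]
After op 7 (merge): HEAD=feat@F [feat=F main=C]
ancestors(main=C): ['A', 'B', 'C']
ancestors(feat=F): ['A', 'B', 'C', 'D', 'E', 'F']
common: ['A', 'B', 'C']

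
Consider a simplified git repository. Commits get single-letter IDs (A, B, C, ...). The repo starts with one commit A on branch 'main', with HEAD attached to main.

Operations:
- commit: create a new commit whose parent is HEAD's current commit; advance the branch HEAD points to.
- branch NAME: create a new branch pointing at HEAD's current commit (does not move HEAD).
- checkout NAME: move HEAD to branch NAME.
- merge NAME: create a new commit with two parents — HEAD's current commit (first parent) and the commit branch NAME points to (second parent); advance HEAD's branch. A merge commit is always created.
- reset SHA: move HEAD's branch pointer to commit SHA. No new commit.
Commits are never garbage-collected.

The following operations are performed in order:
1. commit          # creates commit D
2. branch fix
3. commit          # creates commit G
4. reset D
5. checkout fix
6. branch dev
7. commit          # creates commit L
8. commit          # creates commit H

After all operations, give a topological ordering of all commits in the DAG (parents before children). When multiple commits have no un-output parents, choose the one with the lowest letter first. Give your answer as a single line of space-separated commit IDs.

Answer: A D G L H

Derivation:
After op 1 (commit): HEAD=main@D [main=D]
After op 2 (branch): HEAD=main@D [fix=D main=D]
After op 3 (commit): HEAD=main@G [fix=D main=G]
After op 4 (reset): HEAD=main@D [fix=D main=D]
After op 5 (checkout): HEAD=fix@D [fix=D main=D]
After op 6 (branch): HEAD=fix@D [dev=D fix=D main=D]
After op 7 (commit): HEAD=fix@L [dev=D fix=L main=D]
After op 8 (commit): HEAD=fix@H [dev=D fix=H main=D]
commit A: parents=[]
commit D: parents=['A']
commit G: parents=['D']
commit H: parents=['L']
commit L: parents=['D']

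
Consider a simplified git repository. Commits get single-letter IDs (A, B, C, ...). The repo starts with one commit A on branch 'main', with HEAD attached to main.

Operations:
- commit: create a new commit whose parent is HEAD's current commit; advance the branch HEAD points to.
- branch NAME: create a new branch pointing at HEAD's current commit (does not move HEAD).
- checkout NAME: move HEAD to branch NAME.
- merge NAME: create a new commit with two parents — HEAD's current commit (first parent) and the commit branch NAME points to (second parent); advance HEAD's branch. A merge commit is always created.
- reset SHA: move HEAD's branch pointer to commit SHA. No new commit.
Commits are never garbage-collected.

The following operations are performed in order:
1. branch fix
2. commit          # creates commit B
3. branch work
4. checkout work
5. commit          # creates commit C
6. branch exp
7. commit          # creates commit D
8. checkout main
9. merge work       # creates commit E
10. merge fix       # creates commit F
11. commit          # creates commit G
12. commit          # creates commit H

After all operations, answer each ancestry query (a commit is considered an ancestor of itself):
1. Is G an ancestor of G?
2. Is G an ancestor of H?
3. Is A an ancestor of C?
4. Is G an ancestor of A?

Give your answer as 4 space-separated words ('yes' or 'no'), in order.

After op 1 (branch): HEAD=main@A [fix=A main=A]
After op 2 (commit): HEAD=main@B [fix=A main=B]
After op 3 (branch): HEAD=main@B [fix=A main=B work=B]
After op 4 (checkout): HEAD=work@B [fix=A main=B work=B]
After op 5 (commit): HEAD=work@C [fix=A main=B work=C]
After op 6 (branch): HEAD=work@C [exp=C fix=A main=B work=C]
After op 7 (commit): HEAD=work@D [exp=C fix=A main=B work=D]
After op 8 (checkout): HEAD=main@B [exp=C fix=A main=B work=D]
After op 9 (merge): HEAD=main@E [exp=C fix=A main=E work=D]
After op 10 (merge): HEAD=main@F [exp=C fix=A main=F work=D]
After op 11 (commit): HEAD=main@G [exp=C fix=A main=G work=D]
After op 12 (commit): HEAD=main@H [exp=C fix=A main=H work=D]
ancestors(G) = {A,B,C,D,E,F,G}; G in? yes
ancestors(H) = {A,B,C,D,E,F,G,H}; G in? yes
ancestors(C) = {A,B,C}; A in? yes
ancestors(A) = {A}; G in? no

Answer: yes yes yes no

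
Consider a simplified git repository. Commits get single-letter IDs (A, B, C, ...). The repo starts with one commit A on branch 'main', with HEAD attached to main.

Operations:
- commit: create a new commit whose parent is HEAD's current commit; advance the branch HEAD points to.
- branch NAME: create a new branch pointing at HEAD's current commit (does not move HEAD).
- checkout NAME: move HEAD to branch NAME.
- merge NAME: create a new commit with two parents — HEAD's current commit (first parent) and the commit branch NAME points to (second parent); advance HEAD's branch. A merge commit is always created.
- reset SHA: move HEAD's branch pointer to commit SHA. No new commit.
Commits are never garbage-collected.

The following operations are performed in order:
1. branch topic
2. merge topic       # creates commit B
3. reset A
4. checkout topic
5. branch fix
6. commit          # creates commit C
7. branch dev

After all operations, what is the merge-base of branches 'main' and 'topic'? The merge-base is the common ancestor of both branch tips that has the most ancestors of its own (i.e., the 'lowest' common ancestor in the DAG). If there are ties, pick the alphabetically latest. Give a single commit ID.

After op 1 (branch): HEAD=main@A [main=A topic=A]
After op 2 (merge): HEAD=main@B [main=B topic=A]
After op 3 (reset): HEAD=main@A [main=A topic=A]
After op 4 (checkout): HEAD=topic@A [main=A topic=A]
After op 5 (branch): HEAD=topic@A [fix=A main=A topic=A]
After op 6 (commit): HEAD=topic@C [fix=A main=A topic=C]
After op 7 (branch): HEAD=topic@C [dev=C fix=A main=A topic=C]
ancestors(main=A): ['A']
ancestors(topic=C): ['A', 'C']
common: ['A']

Answer: A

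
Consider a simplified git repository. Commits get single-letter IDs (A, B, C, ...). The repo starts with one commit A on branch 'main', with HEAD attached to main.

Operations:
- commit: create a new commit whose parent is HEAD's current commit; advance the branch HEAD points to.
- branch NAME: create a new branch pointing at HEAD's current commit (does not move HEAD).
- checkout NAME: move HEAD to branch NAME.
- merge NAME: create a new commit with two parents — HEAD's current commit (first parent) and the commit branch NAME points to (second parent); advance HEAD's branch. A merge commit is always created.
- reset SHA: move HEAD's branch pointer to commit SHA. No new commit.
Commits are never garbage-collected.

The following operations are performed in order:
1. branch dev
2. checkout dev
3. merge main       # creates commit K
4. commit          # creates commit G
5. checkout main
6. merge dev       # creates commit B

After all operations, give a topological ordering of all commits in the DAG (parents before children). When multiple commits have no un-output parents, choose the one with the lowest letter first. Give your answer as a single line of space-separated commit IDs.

After op 1 (branch): HEAD=main@A [dev=A main=A]
After op 2 (checkout): HEAD=dev@A [dev=A main=A]
After op 3 (merge): HEAD=dev@K [dev=K main=A]
After op 4 (commit): HEAD=dev@G [dev=G main=A]
After op 5 (checkout): HEAD=main@A [dev=G main=A]
After op 6 (merge): HEAD=main@B [dev=G main=B]
commit A: parents=[]
commit B: parents=['A', 'G']
commit G: parents=['K']
commit K: parents=['A', 'A']

Answer: A K G B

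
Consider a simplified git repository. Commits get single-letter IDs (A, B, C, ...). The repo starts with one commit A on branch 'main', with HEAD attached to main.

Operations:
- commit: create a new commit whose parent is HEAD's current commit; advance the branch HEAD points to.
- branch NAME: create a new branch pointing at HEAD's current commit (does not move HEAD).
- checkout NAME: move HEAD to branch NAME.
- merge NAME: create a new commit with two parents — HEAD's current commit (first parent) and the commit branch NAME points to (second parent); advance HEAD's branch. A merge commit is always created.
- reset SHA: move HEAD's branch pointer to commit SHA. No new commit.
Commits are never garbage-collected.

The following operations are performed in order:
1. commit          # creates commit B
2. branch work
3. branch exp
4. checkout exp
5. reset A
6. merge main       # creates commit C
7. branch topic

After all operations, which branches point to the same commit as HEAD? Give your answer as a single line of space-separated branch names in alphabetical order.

After op 1 (commit): HEAD=main@B [main=B]
After op 2 (branch): HEAD=main@B [main=B work=B]
After op 3 (branch): HEAD=main@B [exp=B main=B work=B]
After op 4 (checkout): HEAD=exp@B [exp=B main=B work=B]
After op 5 (reset): HEAD=exp@A [exp=A main=B work=B]
After op 6 (merge): HEAD=exp@C [exp=C main=B work=B]
After op 7 (branch): HEAD=exp@C [exp=C main=B topic=C work=B]

Answer: exp topic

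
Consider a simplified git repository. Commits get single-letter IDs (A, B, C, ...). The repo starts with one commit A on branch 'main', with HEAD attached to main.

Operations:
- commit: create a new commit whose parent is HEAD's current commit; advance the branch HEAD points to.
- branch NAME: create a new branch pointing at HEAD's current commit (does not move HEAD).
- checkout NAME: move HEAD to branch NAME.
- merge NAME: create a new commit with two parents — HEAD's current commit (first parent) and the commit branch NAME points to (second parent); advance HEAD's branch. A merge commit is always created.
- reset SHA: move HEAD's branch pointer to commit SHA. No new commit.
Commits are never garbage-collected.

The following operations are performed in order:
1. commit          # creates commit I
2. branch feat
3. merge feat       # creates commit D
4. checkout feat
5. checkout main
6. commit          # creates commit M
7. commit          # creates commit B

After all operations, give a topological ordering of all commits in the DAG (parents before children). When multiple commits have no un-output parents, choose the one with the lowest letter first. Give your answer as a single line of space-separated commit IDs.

After op 1 (commit): HEAD=main@I [main=I]
After op 2 (branch): HEAD=main@I [feat=I main=I]
After op 3 (merge): HEAD=main@D [feat=I main=D]
After op 4 (checkout): HEAD=feat@I [feat=I main=D]
After op 5 (checkout): HEAD=main@D [feat=I main=D]
After op 6 (commit): HEAD=main@M [feat=I main=M]
After op 7 (commit): HEAD=main@B [feat=I main=B]
commit A: parents=[]
commit B: parents=['M']
commit D: parents=['I', 'I']
commit I: parents=['A']
commit M: parents=['D']

Answer: A I D M B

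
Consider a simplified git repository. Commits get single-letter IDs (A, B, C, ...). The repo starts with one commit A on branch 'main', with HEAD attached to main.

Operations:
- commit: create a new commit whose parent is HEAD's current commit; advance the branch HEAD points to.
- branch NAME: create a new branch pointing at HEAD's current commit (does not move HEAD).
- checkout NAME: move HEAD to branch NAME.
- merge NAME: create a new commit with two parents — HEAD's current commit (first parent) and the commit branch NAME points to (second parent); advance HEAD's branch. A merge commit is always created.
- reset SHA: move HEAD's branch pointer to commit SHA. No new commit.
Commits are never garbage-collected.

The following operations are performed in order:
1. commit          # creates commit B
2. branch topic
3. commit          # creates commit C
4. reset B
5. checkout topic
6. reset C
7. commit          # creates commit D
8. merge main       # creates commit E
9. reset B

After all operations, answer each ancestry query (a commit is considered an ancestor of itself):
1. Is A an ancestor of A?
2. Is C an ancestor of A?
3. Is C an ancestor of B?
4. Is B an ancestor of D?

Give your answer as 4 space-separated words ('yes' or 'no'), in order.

After op 1 (commit): HEAD=main@B [main=B]
After op 2 (branch): HEAD=main@B [main=B topic=B]
After op 3 (commit): HEAD=main@C [main=C topic=B]
After op 4 (reset): HEAD=main@B [main=B topic=B]
After op 5 (checkout): HEAD=topic@B [main=B topic=B]
After op 6 (reset): HEAD=topic@C [main=B topic=C]
After op 7 (commit): HEAD=topic@D [main=B topic=D]
After op 8 (merge): HEAD=topic@E [main=B topic=E]
After op 9 (reset): HEAD=topic@B [main=B topic=B]
ancestors(A) = {A}; A in? yes
ancestors(A) = {A}; C in? no
ancestors(B) = {A,B}; C in? no
ancestors(D) = {A,B,C,D}; B in? yes

Answer: yes no no yes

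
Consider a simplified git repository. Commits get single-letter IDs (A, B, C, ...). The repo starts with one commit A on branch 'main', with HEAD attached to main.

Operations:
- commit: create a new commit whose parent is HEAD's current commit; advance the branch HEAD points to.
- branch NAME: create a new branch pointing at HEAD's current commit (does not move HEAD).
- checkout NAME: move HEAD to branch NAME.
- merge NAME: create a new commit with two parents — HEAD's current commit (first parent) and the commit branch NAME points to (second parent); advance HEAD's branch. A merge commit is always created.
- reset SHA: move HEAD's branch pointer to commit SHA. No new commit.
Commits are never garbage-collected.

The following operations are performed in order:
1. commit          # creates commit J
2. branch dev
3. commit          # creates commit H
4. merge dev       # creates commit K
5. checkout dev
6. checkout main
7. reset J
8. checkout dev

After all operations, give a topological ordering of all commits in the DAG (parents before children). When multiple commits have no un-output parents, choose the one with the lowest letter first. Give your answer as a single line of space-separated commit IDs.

Answer: A J H K

Derivation:
After op 1 (commit): HEAD=main@J [main=J]
After op 2 (branch): HEAD=main@J [dev=J main=J]
After op 3 (commit): HEAD=main@H [dev=J main=H]
After op 4 (merge): HEAD=main@K [dev=J main=K]
After op 5 (checkout): HEAD=dev@J [dev=J main=K]
After op 6 (checkout): HEAD=main@K [dev=J main=K]
After op 7 (reset): HEAD=main@J [dev=J main=J]
After op 8 (checkout): HEAD=dev@J [dev=J main=J]
commit A: parents=[]
commit H: parents=['J']
commit J: parents=['A']
commit K: parents=['H', 'J']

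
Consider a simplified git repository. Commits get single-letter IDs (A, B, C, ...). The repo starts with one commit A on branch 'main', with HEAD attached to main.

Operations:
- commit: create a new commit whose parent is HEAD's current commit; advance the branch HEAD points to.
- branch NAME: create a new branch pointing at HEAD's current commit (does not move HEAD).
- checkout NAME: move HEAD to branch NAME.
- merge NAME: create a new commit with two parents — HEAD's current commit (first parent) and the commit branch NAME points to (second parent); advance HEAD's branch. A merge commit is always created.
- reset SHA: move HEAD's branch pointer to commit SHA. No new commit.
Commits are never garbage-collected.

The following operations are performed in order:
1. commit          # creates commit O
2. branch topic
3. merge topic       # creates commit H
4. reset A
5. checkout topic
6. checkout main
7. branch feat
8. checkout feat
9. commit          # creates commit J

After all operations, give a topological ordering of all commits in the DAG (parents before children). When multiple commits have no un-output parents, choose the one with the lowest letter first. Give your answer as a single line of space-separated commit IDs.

After op 1 (commit): HEAD=main@O [main=O]
After op 2 (branch): HEAD=main@O [main=O topic=O]
After op 3 (merge): HEAD=main@H [main=H topic=O]
After op 4 (reset): HEAD=main@A [main=A topic=O]
After op 5 (checkout): HEAD=topic@O [main=A topic=O]
After op 6 (checkout): HEAD=main@A [main=A topic=O]
After op 7 (branch): HEAD=main@A [feat=A main=A topic=O]
After op 8 (checkout): HEAD=feat@A [feat=A main=A topic=O]
After op 9 (commit): HEAD=feat@J [feat=J main=A topic=O]
commit A: parents=[]
commit H: parents=['O', 'O']
commit J: parents=['A']
commit O: parents=['A']

Answer: A J O H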